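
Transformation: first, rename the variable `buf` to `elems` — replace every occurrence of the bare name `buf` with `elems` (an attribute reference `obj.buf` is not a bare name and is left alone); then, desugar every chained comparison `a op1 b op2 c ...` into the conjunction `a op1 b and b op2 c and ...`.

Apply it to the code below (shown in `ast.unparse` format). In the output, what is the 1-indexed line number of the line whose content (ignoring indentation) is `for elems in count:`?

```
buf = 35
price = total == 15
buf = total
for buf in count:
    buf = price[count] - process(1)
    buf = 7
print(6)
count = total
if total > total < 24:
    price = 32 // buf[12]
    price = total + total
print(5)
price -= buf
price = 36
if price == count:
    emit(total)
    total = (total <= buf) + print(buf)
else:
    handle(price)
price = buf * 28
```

4

Transformed code:
elems = 35
price = total == 15
elems = total
for elems in count:
    elems = price[count] - process(1)
    elems = 7
print(6)
count = total
if total > total and total < 24:
    price = 32 // elems[12]
    price = total + total
print(5)
price -= elems
price = 36
if price == count:
    emit(total)
    total = (total <= elems) + print(elems)
else:
    handle(price)
price = elems * 28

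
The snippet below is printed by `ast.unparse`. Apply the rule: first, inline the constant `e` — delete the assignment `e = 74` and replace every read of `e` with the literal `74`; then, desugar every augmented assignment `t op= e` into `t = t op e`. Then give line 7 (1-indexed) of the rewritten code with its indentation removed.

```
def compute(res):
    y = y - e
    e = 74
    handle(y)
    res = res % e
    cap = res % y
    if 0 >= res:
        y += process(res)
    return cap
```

Transformed code:
def compute(res):
    y = y - 74
    handle(y)
    res = res % 74
    cap = res % y
    if 0 >= res:
        y = y + process(res)
    return cap

y = y + process(res)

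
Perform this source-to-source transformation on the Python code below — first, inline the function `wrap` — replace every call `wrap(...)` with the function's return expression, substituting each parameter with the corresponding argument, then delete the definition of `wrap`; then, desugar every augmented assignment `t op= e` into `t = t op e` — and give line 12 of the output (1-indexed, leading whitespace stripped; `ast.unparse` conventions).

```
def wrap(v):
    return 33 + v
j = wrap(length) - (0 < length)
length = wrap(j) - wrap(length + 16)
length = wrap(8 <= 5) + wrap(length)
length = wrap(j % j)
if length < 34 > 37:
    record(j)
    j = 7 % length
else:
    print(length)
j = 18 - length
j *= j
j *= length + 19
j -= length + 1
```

j = j * (length + 19)

Transformed code:
j = 33 + length - (0 < length)
length = 33 + j - (33 + (length + 16))
length = 33 + (8 <= 5) + (33 + length)
length = 33 + j % j
if length < 34 > 37:
    record(j)
    j = 7 % length
else:
    print(length)
j = 18 - length
j = j * j
j = j * (length + 19)
j = j - (length + 1)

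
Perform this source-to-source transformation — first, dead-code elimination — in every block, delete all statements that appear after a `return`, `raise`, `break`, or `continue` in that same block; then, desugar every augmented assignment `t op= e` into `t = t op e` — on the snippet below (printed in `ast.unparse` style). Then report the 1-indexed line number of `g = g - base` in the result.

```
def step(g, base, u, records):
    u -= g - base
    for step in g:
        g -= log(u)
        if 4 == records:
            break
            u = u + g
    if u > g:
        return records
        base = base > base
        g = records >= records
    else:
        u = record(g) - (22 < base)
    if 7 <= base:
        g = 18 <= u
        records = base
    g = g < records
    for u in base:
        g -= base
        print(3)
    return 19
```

Transformed code:
def step(g, base, u, records):
    u = u - (g - base)
    for step in g:
        g = g - log(u)
        if 4 == records:
            break
    if u > g:
        return records
    else:
        u = record(g) - (22 < base)
    if 7 <= base:
        g = 18 <= u
        records = base
    g = g < records
    for u in base:
        g = g - base
        print(3)
    return 19

16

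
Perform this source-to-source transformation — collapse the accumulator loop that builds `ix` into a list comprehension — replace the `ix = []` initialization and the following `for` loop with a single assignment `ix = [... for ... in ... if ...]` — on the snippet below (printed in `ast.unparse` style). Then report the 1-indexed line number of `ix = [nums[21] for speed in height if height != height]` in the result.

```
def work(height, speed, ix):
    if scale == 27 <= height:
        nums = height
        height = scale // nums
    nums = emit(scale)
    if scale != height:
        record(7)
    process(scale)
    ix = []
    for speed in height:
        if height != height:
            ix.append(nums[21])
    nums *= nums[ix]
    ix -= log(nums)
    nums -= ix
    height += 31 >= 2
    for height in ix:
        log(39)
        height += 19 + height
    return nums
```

Transformed code:
def work(height, speed, ix):
    if scale == 27 <= height:
        nums = height
        height = scale // nums
    nums = emit(scale)
    if scale != height:
        record(7)
    process(scale)
    ix = [nums[21] for speed in height if height != height]
    nums *= nums[ix]
    ix -= log(nums)
    nums -= ix
    height += 31 >= 2
    for height in ix:
        log(39)
        height += 19 + height
    return nums

9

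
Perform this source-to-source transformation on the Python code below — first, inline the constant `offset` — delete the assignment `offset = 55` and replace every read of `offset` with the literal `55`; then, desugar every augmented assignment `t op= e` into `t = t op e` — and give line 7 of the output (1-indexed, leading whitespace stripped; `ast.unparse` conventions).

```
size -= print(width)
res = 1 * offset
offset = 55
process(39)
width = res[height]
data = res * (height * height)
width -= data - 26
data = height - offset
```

data = height - 55

Transformed code:
size = size - print(width)
res = 1 * 55
process(39)
width = res[height]
data = res * (height * height)
width = width - (data - 26)
data = height - 55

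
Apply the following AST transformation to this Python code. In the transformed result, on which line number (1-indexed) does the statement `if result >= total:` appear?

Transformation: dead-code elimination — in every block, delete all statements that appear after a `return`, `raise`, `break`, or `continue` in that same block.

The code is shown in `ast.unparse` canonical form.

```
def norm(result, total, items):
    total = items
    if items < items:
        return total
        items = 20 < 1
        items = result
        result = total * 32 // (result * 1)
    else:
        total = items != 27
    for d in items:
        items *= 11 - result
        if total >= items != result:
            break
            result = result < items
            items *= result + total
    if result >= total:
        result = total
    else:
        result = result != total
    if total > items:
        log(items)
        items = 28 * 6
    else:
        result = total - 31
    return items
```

11

Transformed code:
def norm(result, total, items):
    total = items
    if items < items:
        return total
    else:
        total = items != 27
    for d in items:
        items *= 11 - result
        if total >= items != result:
            break
    if result >= total:
        result = total
    else:
        result = result != total
    if total > items:
        log(items)
        items = 28 * 6
    else:
        result = total - 31
    return items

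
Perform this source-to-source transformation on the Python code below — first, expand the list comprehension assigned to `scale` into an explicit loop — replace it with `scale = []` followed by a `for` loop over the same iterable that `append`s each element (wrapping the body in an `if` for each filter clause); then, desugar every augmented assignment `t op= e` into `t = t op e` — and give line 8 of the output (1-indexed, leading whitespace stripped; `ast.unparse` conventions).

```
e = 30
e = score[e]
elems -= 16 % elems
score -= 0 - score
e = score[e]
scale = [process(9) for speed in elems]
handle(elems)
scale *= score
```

scale.append(process(9))

Transformed code:
e = 30
e = score[e]
elems = elems - 16 % elems
score = score - (0 - score)
e = score[e]
scale = []
for speed in elems:
    scale.append(process(9))
handle(elems)
scale = scale * score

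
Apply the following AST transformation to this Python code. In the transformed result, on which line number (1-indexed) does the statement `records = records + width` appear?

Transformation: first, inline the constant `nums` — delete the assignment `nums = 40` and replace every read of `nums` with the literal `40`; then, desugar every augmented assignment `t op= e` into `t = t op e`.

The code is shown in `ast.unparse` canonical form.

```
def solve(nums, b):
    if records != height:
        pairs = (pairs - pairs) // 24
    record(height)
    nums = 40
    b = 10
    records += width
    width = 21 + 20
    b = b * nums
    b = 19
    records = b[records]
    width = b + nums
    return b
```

6

Transformed code:
def solve(nums, b):
    if records != height:
        pairs = (pairs - pairs) // 24
    record(height)
    b = 10
    records = records + width
    width = 21 + 20
    b = b * 40
    b = 19
    records = b[records]
    width = b + 40
    return b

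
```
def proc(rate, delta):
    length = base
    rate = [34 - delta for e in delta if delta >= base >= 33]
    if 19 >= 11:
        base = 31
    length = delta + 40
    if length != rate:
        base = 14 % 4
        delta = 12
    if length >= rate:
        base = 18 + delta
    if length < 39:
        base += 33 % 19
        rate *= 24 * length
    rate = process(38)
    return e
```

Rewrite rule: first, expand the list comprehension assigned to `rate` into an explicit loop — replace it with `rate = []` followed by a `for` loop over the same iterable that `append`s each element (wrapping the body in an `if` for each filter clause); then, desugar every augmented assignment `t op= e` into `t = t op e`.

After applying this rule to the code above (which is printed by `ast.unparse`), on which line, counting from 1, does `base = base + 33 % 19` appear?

Transformed code:
def proc(rate, delta):
    length = base
    rate = []
    for e in delta:
        if delta >= base >= 33:
            rate.append(34 - delta)
    if 19 >= 11:
        base = 31
    length = delta + 40
    if length != rate:
        base = 14 % 4
        delta = 12
    if length >= rate:
        base = 18 + delta
    if length < 39:
        base = base + 33 % 19
        rate = rate * (24 * length)
    rate = process(38)
    return e

16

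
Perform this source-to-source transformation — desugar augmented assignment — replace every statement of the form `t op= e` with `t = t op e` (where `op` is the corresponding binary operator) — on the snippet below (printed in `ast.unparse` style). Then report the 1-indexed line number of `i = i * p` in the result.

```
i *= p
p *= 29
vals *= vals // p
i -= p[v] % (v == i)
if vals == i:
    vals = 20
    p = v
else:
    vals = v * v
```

1

Transformed code:
i = i * p
p = p * 29
vals = vals * (vals // p)
i = i - p[v] % (v == i)
if vals == i:
    vals = 20
    p = v
else:
    vals = v * v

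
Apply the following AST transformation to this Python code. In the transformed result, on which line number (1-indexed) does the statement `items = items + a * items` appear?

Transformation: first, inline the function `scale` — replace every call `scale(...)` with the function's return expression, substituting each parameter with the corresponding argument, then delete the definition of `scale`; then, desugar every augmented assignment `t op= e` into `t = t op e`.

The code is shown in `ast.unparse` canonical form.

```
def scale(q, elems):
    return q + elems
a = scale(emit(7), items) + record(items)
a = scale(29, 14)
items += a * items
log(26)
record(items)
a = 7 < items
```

3

Transformed code:
a = emit(7) + items + record(items)
a = 29 + 14
items = items + a * items
log(26)
record(items)
a = 7 < items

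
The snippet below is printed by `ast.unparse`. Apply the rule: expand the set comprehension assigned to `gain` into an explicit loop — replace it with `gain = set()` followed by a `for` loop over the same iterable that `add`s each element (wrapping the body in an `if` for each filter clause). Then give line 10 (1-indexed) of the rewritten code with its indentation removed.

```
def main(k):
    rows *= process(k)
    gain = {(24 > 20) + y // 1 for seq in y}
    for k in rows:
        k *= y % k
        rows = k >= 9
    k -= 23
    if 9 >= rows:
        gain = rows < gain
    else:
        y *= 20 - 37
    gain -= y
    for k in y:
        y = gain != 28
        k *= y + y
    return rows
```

Transformed code:
def main(k):
    rows *= process(k)
    gain = set()
    for seq in y:
        gain.add((24 > 20) + y // 1)
    for k in rows:
        k *= y % k
        rows = k >= 9
    k -= 23
    if 9 >= rows:
        gain = rows < gain
    else:
        y *= 20 - 37
    gain -= y
    for k in y:
        y = gain != 28
        k *= y + y
    return rows

if 9 >= rows:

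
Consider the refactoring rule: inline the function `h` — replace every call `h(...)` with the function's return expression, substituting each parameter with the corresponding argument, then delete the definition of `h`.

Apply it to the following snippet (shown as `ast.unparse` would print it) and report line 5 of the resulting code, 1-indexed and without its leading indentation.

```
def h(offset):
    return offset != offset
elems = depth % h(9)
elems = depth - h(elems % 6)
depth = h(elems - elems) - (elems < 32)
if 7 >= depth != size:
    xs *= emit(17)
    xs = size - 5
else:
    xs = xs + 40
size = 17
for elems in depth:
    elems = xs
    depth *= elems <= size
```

Transformed code:
elems = depth % (9 != 9)
elems = depth - (elems % 6 != elems % 6)
depth = (elems - elems != elems - elems) - (elems < 32)
if 7 >= depth != size:
    xs *= emit(17)
    xs = size - 5
else:
    xs = xs + 40
size = 17
for elems in depth:
    elems = xs
    depth *= elems <= size

xs *= emit(17)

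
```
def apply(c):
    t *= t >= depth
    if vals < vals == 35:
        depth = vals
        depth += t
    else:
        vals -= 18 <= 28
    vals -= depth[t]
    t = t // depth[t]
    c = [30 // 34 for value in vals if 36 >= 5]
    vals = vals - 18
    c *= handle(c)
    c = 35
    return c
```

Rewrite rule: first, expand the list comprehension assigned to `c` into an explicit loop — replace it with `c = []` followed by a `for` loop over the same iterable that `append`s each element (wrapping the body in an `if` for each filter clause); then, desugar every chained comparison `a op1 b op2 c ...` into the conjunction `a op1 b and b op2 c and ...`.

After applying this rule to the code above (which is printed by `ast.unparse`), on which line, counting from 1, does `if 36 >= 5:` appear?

12

Transformed code:
def apply(c):
    t *= t >= depth
    if vals < vals and vals == 35:
        depth = vals
        depth += t
    else:
        vals -= 18 <= 28
    vals -= depth[t]
    t = t // depth[t]
    c = []
    for value in vals:
        if 36 >= 5:
            c.append(30 // 34)
    vals = vals - 18
    c *= handle(c)
    c = 35
    return c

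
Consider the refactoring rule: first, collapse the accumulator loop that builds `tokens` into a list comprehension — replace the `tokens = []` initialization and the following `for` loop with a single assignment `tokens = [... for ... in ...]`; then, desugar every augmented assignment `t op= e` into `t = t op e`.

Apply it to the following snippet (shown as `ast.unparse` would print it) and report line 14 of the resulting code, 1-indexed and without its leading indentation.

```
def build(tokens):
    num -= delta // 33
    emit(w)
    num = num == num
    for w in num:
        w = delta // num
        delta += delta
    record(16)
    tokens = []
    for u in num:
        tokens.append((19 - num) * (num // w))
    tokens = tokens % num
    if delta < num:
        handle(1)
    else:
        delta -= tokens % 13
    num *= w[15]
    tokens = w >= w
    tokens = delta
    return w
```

Transformed code:
def build(tokens):
    num = num - delta // 33
    emit(w)
    num = num == num
    for w in num:
        w = delta // num
        delta = delta + delta
    record(16)
    tokens = [(19 - num) * (num // w) for u in num]
    tokens = tokens % num
    if delta < num:
        handle(1)
    else:
        delta = delta - tokens % 13
    num = num * w[15]
    tokens = w >= w
    tokens = delta
    return w

delta = delta - tokens % 13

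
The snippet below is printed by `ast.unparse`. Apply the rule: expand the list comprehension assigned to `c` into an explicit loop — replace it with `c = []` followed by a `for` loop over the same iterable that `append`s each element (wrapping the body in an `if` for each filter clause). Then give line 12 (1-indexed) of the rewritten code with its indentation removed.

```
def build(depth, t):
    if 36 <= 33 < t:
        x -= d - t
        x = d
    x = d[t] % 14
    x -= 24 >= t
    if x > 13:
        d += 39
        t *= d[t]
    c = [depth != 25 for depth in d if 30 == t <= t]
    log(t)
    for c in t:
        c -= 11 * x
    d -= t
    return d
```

if 30 == t <= t:

Transformed code:
def build(depth, t):
    if 36 <= 33 < t:
        x -= d - t
        x = d
    x = d[t] % 14
    x -= 24 >= t
    if x > 13:
        d += 39
        t *= d[t]
    c = []
    for depth in d:
        if 30 == t <= t:
            c.append(depth != 25)
    log(t)
    for c in t:
        c -= 11 * x
    d -= t
    return d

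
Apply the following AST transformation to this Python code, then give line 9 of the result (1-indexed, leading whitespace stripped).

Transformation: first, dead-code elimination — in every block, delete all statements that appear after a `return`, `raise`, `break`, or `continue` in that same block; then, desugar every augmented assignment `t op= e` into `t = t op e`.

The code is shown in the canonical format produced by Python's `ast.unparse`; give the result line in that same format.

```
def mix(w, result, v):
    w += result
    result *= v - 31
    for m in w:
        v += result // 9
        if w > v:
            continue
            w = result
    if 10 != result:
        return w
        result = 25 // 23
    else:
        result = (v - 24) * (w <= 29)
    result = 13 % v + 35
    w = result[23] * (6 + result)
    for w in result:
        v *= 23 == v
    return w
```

Transformed code:
def mix(w, result, v):
    w = w + result
    result = result * (v - 31)
    for m in w:
        v = v + result // 9
        if w > v:
            continue
    if 10 != result:
        return w
    else:
        result = (v - 24) * (w <= 29)
    result = 13 % v + 35
    w = result[23] * (6 + result)
    for w in result:
        v = v * (23 == v)
    return w

return w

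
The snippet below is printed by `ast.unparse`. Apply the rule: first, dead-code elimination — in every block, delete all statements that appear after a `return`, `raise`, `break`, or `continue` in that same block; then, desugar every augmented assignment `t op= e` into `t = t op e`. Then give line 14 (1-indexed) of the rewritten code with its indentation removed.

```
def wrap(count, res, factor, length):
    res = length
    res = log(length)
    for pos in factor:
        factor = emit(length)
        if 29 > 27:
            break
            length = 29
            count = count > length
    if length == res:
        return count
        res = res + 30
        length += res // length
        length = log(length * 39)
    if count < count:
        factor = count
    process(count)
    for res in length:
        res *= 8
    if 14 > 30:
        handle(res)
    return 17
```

Transformed code:
def wrap(count, res, factor, length):
    res = length
    res = log(length)
    for pos in factor:
        factor = emit(length)
        if 29 > 27:
            break
    if length == res:
        return count
    if count < count:
        factor = count
    process(count)
    for res in length:
        res = res * 8
    if 14 > 30:
        handle(res)
    return 17

res = res * 8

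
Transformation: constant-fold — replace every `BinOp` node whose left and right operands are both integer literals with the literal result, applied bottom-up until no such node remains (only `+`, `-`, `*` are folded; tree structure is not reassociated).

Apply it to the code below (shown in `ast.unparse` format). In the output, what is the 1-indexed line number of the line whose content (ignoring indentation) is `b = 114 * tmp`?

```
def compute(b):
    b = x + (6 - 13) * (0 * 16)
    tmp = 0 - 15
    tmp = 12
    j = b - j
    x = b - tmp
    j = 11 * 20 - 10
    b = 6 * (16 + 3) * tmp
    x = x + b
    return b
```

Transformed code:
def compute(b):
    b = x + 0
    tmp = -15
    tmp = 12
    j = b - j
    x = b - tmp
    j = 210
    b = 114 * tmp
    x = x + b
    return b

8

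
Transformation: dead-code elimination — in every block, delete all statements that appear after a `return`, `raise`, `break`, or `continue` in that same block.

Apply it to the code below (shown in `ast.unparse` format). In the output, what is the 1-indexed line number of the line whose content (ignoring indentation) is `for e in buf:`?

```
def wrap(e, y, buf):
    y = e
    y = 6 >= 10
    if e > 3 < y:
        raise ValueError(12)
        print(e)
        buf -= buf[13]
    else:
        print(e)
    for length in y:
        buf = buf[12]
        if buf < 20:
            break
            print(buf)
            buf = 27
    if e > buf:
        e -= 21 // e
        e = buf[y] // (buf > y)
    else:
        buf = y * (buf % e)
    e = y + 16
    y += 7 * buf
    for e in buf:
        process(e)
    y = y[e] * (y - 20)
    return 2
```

19

Transformed code:
def wrap(e, y, buf):
    y = e
    y = 6 >= 10
    if e > 3 < y:
        raise ValueError(12)
    else:
        print(e)
    for length in y:
        buf = buf[12]
        if buf < 20:
            break
    if e > buf:
        e -= 21 // e
        e = buf[y] // (buf > y)
    else:
        buf = y * (buf % e)
    e = y + 16
    y += 7 * buf
    for e in buf:
        process(e)
    y = y[e] * (y - 20)
    return 2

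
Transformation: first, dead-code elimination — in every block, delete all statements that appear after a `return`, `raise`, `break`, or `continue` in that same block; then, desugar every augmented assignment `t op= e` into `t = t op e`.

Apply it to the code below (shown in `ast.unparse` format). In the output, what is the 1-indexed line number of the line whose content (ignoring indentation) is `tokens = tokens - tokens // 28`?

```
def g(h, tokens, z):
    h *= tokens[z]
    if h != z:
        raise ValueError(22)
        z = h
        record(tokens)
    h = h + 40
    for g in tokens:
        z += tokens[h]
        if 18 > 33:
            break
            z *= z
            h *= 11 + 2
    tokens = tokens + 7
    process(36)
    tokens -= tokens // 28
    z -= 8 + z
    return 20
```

Transformed code:
def g(h, tokens, z):
    h = h * tokens[z]
    if h != z:
        raise ValueError(22)
    h = h + 40
    for g in tokens:
        z = z + tokens[h]
        if 18 > 33:
            break
    tokens = tokens + 7
    process(36)
    tokens = tokens - tokens // 28
    z = z - (8 + z)
    return 20

12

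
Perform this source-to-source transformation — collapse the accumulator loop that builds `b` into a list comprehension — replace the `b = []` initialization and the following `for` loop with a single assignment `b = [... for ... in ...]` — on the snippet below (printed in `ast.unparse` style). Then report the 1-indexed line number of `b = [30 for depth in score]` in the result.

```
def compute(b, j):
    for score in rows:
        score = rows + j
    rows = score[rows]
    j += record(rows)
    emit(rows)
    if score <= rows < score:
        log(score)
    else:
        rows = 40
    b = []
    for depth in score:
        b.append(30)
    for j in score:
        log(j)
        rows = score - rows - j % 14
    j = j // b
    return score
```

11

Transformed code:
def compute(b, j):
    for score in rows:
        score = rows + j
    rows = score[rows]
    j += record(rows)
    emit(rows)
    if score <= rows < score:
        log(score)
    else:
        rows = 40
    b = [30 for depth in score]
    for j in score:
        log(j)
        rows = score - rows - j % 14
    j = j // b
    return score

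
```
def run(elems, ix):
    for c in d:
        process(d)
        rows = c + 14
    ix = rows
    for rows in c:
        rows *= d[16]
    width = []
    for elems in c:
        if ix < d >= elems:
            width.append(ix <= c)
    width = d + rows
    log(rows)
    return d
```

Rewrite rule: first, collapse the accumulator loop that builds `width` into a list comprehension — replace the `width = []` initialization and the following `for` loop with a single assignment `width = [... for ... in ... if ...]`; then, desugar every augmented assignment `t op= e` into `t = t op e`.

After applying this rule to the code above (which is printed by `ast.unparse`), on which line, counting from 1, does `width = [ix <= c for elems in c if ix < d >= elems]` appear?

8

Transformed code:
def run(elems, ix):
    for c in d:
        process(d)
        rows = c + 14
    ix = rows
    for rows in c:
        rows = rows * d[16]
    width = [ix <= c for elems in c if ix < d >= elems]
    width = d + rows
    log(rows)
    return d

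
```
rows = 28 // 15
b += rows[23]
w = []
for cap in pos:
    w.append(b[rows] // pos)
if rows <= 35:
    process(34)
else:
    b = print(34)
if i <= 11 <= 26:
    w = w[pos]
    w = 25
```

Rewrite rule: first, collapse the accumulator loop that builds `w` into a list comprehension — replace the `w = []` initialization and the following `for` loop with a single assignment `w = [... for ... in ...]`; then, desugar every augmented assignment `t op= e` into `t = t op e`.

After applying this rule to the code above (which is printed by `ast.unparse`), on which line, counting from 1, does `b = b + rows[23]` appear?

2

Transformed code:
rows = 28 // 15
b = b + rows[23]
w = [b[rows] // pos for cap in pos]
if rows <= 35:
    process(34)
else:
    b = print(34)
if i <= 11 <= 26:
    w = w[pos]
    w = 25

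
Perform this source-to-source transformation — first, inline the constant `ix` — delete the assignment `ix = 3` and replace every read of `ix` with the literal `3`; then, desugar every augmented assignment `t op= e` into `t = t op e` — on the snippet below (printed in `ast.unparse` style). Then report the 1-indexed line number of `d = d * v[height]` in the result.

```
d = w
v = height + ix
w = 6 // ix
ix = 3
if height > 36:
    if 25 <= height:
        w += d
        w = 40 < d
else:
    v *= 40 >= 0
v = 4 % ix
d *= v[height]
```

11

Transformed code:
d = w
v = height + 3
w = 6 // 3
if height > 36:
    if 25 <= height:
        w = w + d
        w = 40 < d
else:
    v = v * (40 >= 0)
v = 4 % 3
d = d * v[height]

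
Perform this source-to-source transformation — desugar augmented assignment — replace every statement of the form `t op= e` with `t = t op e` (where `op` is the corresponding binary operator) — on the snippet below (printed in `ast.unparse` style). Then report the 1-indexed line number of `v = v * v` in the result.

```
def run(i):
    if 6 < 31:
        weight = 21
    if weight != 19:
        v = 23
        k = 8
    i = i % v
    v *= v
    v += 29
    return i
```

Transformed code:
def run(i):
    if 6 < 31:
        weight = 21
    if weight != 19:
        v = 23
        k = 8
    i = i % v
    v = v * v
    v = v + 29
    return i

8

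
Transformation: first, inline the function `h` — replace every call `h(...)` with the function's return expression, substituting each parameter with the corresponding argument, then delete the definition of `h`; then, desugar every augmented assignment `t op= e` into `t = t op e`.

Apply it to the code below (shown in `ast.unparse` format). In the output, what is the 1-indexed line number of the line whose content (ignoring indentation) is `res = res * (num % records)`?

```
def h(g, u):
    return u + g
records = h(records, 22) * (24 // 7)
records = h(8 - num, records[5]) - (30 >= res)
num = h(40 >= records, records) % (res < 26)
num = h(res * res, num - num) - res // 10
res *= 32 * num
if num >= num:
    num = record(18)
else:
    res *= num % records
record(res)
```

Transformed code:
records = (22 + records) * (24 // 7)
records = records[5] + (8 - num) - (30 >= res)
num = (records + (40 >= records)) % (res < 26)
num = num - num + res * res - res // 10
res = res * (32 * num)
if num >= num:
    num = record(18)
else:
    res = res * (num % records)
record(res)

9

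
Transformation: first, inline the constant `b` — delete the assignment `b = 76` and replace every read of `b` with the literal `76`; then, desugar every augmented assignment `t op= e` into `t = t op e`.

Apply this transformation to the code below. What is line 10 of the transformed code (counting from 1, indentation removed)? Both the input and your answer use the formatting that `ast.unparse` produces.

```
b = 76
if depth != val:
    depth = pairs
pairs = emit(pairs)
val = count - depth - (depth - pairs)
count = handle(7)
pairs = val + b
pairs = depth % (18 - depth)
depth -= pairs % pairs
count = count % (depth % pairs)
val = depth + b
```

val = depth + 76

Transformed code:
if depth != val:
    depth = pairs
pairs = emit(pairs)
val = count - depth - (depth - pairs)
count = handle(7)
pairs = val + 76
pairs = depth % (18 - depth)
depth = depth - pairs % pairs
count = count % (depth % pairs)
val = depth + 76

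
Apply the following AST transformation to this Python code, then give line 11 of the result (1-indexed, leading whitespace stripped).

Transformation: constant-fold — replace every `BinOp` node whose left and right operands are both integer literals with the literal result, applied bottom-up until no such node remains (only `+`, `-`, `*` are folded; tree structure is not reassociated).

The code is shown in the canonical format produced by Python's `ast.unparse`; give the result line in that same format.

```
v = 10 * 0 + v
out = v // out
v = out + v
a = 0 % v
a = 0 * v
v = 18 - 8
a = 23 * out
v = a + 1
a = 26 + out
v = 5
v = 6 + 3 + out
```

v = 9 + out

Transformed code:
v = 0 + v
out = v // out
v = out + v
a = 0 % v
a = 0 * v
v = 10
a = 23 * out
v = a + 1
a = 26 + out
v = 5
v = 9 + out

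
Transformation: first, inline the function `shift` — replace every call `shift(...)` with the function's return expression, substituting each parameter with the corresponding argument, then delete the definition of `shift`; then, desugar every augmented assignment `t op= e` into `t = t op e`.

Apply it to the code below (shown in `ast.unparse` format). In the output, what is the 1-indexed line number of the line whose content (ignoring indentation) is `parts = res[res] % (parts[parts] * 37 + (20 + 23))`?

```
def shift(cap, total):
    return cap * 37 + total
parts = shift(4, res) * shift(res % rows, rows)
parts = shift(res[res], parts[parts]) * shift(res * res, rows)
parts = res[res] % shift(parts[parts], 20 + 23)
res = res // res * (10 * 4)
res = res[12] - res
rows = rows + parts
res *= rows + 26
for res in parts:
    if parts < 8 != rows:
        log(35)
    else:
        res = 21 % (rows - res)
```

3

Transformed code:
parts = (4 * 37 + res) * (res % rows * 37 + rows)
parts = (res[res] * 37 + parts[parts]) * (res * res * 37 + rows)
parts = res[res] % (parts[parts] * 37 + (20 + 23))
res = res // res * (10 * 4)
res = res[12] - res
rows = rows + parts
res = res * (rows + 26)
for res in parts:
    if parts < 8 != rows:
        log(35)
    else:
        res = 21 % (rows - res)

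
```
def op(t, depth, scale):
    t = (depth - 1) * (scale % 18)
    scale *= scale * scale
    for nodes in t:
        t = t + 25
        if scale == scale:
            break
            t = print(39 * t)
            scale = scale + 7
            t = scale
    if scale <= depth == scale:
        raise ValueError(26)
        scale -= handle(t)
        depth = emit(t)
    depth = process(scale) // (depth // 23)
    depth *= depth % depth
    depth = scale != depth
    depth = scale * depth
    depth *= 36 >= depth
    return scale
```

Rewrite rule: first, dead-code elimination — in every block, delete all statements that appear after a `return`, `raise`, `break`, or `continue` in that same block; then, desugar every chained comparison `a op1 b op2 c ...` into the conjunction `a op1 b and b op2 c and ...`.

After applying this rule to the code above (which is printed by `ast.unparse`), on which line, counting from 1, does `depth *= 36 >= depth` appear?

Transformed code:
def op(t, depth, scale):
    t = (depth - 1) * (scale % 18)
    scale *= scale * scale
    for nodes in t:
        t = t + 25
        if scale == scale:
            break
    if scale <= depth and depth == scale:
        raise ValueError(26)
    depth = process(scale) // (depth // 23)
    depth *= depth % depth
    depth = scale != depth
    depth = scale * depth
    depth *= 36 >= depth
    return scale

14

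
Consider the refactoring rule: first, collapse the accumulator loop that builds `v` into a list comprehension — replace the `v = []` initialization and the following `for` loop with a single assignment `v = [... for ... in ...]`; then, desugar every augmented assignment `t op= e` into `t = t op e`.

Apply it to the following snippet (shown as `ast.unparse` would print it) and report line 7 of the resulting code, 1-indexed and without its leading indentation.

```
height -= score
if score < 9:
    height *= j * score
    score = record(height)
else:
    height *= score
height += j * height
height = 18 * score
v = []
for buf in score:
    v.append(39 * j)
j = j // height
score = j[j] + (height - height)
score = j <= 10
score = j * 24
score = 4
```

height = height + j * height

Transformed code:
height = height - score
if score < 9:
    height = height * (j * score)
    score = record(height)
else:
    height = height * score
height = height + j * height
height = 18 * score
v = [39 * j for buf in score]
j = j // height
score = j[j] + (height - height)
score = j <= 10
score = j * 24
score = 4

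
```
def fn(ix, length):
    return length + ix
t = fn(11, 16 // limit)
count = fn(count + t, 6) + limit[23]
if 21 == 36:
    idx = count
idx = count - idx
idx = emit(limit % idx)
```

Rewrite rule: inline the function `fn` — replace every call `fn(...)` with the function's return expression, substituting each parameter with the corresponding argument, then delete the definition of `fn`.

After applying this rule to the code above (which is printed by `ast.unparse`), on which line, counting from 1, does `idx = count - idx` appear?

5

Transformed code:
t = 16 // limit + 11
count = 6 + (count + t) + limit[23]
if 21 == 36:
    idx = count
idx = count - idx
idx = emit(limit % idx)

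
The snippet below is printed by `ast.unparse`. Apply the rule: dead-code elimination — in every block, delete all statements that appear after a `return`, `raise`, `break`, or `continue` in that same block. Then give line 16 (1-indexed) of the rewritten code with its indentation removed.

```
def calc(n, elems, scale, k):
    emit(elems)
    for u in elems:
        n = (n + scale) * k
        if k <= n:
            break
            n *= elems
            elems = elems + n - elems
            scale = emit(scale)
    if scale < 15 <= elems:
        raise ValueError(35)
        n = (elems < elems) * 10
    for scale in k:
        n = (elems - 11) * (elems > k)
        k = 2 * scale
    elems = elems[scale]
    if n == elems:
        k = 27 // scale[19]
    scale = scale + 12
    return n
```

Transformed code:
def calc(n, elems, scale, k):
    emit(elems)
    for u in elems:
        n = (n + scale) * k
        if k <= n:
            break
    if scale < 15 <= elems:
        raise ValueError(35)
    for scale in k:
        n = (elems - 11) * (elems > k)
        k = 2 * scale
    elems = elems[scale]
    if n == elems:
        k = 27 // scale[19]
    scale = scale + 12
    return n

return n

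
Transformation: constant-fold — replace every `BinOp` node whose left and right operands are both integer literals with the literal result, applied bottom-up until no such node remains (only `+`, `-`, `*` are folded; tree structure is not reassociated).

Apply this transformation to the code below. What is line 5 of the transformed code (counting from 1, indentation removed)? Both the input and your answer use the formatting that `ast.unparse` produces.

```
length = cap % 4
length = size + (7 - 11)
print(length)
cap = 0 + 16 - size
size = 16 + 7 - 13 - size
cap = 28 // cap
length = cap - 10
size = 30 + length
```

Transformed code:
length = cap % 4
length = size + -4
print(length)
cap = 16 - size
size = 10 - size
cap = 28 // cap
length = cap - 10
size = 30 + length

size = 10 - size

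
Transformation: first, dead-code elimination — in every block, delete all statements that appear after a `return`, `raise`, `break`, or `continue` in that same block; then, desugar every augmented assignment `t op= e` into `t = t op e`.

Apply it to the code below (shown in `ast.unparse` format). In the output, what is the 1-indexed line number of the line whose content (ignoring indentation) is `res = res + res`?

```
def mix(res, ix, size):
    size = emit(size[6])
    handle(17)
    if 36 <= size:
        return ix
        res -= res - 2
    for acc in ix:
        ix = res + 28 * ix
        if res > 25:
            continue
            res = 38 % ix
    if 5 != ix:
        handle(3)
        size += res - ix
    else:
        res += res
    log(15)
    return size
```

14

Transformed code:
def mix(res, ix, size):
    size = emit(size[6])
    handle(17)
    if 36 <= size:
        return ix
    for acc in ix:
        ix = res + 28 * ix
        if res > 25:
            continue
    if 5 != ix:
        handle(3)
        size = size + (res - ix)
    else:
        res = res + res
    log(15)
    return size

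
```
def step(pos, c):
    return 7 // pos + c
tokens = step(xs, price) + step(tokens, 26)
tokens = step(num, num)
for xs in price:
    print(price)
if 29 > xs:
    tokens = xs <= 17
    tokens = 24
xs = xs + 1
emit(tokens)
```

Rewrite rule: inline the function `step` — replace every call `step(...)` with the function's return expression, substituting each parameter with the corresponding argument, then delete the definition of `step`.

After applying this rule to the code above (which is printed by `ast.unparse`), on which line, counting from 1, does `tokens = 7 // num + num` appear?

Transformed code:
tokens = 7 // xs + price + (7 // tokens + 26)
tokens = 7 // num + num
for xs in price:
    print(price)
if 29 > xs:
    tokens = xs <= 17
    tokens = 24
xs = xs + 1
emit(tokens)

2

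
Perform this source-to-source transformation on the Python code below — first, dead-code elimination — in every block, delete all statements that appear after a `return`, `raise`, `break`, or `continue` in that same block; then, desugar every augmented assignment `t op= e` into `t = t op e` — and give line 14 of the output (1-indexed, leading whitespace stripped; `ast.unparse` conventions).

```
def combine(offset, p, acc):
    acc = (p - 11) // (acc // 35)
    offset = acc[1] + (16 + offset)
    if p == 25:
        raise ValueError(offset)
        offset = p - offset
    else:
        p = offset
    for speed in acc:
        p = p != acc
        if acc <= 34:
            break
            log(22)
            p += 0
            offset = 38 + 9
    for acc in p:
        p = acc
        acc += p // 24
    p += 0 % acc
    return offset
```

Transformed code:
def combine(offset, p, acc):
    acc = (p - 11) // (acc // 35)
    offset = acc[1] + (16 + offset)
    if p == 25:
        raise ValueError(offset)
    else:
        p = offset
    for speed in acc:
        p = p != acc
        if acc <= 34:
            break
    for acc in p:
        p = acc
        acc = acc + p // 24
    p = p + 0 % acc
    return offset

acc = acc + p // 24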